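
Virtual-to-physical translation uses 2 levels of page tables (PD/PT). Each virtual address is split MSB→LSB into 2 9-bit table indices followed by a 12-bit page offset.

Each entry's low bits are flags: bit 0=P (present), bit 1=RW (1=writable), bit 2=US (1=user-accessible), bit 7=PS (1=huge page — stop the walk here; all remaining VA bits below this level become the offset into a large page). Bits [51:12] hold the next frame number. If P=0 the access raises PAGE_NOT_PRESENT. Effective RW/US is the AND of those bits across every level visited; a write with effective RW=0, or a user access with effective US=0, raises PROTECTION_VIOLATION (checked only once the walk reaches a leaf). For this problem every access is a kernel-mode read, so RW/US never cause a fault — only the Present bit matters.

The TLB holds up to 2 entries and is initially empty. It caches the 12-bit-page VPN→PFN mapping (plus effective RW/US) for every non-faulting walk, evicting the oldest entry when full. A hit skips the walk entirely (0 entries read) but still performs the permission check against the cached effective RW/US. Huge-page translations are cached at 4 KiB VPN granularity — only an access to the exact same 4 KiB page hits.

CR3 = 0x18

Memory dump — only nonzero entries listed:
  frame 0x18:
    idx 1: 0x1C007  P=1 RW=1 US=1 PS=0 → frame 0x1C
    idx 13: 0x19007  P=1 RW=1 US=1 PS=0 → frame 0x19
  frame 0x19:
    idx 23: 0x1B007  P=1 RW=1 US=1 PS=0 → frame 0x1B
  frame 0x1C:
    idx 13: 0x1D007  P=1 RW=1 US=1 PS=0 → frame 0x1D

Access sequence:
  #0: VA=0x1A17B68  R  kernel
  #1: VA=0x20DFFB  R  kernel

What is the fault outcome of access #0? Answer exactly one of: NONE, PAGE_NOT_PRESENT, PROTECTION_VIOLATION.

Trace:
#0 VA=0x1A17B68 (r,kernel):
  L0: frame=0x18 idx=13 entry=0x19007 [P=1 RW=1 US=1 PS=0]
  L1: frame=0x19 idx=23 entry=0x1B007 [P=1 RW=1 US=1 PS=0]
  ✓ 0x1BB68  — 2 lookups
#1 VA=0x20DFFB (r,kernel):
  L0: frame=0x18 idx=1 entry=0x1C007 [P=1 RW=1 US=1 PS=0]
  L1: frame=0x1C idx=13 entry=0x1D007 [P=1 RW=1 US=1 PS=0]
  ✓ 0x1DFFB  — 2 lookups

Access #0 fault: NONE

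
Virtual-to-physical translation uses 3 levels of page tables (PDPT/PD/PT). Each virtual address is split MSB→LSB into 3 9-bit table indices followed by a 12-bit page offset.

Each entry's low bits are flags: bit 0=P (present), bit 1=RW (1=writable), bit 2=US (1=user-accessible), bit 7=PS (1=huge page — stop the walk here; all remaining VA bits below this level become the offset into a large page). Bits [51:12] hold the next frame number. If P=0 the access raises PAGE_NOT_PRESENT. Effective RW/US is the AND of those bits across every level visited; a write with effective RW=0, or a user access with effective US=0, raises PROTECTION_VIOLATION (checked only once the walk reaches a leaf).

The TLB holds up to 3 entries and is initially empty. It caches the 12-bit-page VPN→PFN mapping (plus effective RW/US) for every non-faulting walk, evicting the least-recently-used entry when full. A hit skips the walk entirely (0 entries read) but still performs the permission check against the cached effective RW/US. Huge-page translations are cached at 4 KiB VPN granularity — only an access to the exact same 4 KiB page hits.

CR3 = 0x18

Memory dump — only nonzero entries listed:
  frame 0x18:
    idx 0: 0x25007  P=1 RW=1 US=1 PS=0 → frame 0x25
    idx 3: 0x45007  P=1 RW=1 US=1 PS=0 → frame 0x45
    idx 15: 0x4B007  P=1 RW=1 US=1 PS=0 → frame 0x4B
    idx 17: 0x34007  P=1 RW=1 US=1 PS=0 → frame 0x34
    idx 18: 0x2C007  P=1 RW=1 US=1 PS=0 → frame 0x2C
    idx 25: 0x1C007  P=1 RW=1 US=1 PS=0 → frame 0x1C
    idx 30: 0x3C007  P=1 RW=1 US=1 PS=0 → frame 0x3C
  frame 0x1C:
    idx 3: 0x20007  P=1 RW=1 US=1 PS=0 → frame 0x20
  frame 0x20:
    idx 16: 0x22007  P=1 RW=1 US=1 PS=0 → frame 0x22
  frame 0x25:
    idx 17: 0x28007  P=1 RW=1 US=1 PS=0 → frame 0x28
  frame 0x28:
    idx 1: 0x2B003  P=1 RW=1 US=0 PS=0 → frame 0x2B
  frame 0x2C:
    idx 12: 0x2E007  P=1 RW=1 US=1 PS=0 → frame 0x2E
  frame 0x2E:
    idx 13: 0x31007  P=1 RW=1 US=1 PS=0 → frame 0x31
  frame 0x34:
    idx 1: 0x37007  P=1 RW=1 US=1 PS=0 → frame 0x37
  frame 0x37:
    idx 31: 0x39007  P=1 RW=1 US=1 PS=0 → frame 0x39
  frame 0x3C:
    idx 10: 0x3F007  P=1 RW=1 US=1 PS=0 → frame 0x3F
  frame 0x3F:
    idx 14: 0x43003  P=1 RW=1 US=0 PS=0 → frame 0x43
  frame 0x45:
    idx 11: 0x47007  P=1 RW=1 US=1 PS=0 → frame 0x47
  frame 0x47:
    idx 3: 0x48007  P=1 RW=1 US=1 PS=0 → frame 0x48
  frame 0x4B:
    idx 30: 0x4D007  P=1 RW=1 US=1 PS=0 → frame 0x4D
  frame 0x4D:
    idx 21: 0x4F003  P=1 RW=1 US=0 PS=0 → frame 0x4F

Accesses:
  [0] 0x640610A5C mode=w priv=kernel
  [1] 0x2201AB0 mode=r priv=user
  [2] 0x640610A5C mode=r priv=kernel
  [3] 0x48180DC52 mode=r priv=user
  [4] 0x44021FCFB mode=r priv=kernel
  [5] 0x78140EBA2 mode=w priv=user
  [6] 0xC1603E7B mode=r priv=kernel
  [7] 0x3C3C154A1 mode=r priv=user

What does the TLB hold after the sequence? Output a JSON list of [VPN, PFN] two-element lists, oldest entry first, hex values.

Trace:
#0 VA=0x640610A5C (w,kernel):
  lvl0: tbl 0x18, slot 25 ⇒ 0x1C007 (P1/RW1/US1/PS0)
  lvl1: tbl 0x1C, slot 3 ⇒ 0x20007 (P1/RW1/US1/PS0)
  lvl2: tbl 0x20, slot 16 ⇒ 0x22007 (P1/RW1/US1/PS0)
  ✓ 0x22A5C  — 3 lookups
#1 VA=0x2201AB0 (r,user):
  lvl0: tbl 0x18, slot 0 ⇒ 0x25007 (P1/RW1/US1/PS0)
  lvl1: tbl 0x25, slot 17 ⇒ 0x28007 (P1/RW1/US1/PS0)
  lvl2: tbl 0x28, slot 1 ⇒ 0x2B003 (P1/RW1/US0/PS0)
  ✗ PROTECTION_VIOLATION  [3 reads]
#2 VA=0x640610A5C (r,kernel):
  TLB hit vpn=0x640610 → PA=0x22A5C
#3 VA=0x48180DC52 (r,user):
  lvl0: tbl 0x18, slot 18 ⇒ 0x2C007 (P1/RW1/US1/PS0)
  lvl1: tbl 0x2C, slot 12 ⇒ 0x2E007 (P1/RW1/US1/PS0)
  lvl2: tbl 0x2E, slot 13 ⇒ 0x31007 (P1/RW1/US1/PS0)
  ✓ 0x31C52  — 3 lookups
#4 VA=0x44021FCFB (r,kernel):
  lvl0: tbl 0x18, slot 17 ⇒ 0x34007 (P1/RW1/US1/PS0)
  lvl1: tbl 0x34, slot 1 ⇒ 0x37007 (P1/RW1/US1/PS0)
  lvl2: tbl 0x37, slot 31 ⇒ 0x39007 (P1/RW1/US1/PS0)
  ✓ 0x39CFB  — 3 lookups
#5 VA=0x78140EBA2 (w,user):
  lvl0: tbl 0x18, slot 30 ⇒ 0x3C007 (P1/RW1/US1/PS0)
  lvl1: tbl 0x3C, slot 10 ⇒ 0x3F007 (P1/RW1/US1/PS0)
  lvl2: tbl 0x3F, slot 14 ⇒ 0x43003 (P1/RW1/US0/PS0)
  ✗ PROTECTION_VIOLATION  [3 reads]
#6 VA=0xC1603E7B (r,kernel):
  lvl0: tbl 0x18, slot 3 ⇒ 0x45007 (P1/RW1/US1/PS0)
  lvl1: tbl 0x45, slot 11 ⇒ 0x47007 (P1/RW1/US1/PS0)
  lvl2: tbl 0x47, slot 3 ⇒ 0x48007 (P1/RW1/US1/PS0)
  ✓ 0x48E7B  — 3 lookups
#7 VA=0x3C3C154A1 (r,user):
  lvl0: tbl 0x18, slot 15 ⇒ 0x4B007 (P1/RW1/US1/PS0)
  lvl1: tbl 0x4B, slot 30 ⇒ 0x4D007 (P1/RW1/US1/PS0)
  lvl2: tbl 0x4D, slot 21 ⇒ 0x4F003 (P1/RW1/US0/PS0)
  ✗ PROTECTION_VIOLATION  [3 reads]

TLB: [["0x48180D", "0x31"], ["0x44021F", "0x39"], ["0xC1603", "0x48"]]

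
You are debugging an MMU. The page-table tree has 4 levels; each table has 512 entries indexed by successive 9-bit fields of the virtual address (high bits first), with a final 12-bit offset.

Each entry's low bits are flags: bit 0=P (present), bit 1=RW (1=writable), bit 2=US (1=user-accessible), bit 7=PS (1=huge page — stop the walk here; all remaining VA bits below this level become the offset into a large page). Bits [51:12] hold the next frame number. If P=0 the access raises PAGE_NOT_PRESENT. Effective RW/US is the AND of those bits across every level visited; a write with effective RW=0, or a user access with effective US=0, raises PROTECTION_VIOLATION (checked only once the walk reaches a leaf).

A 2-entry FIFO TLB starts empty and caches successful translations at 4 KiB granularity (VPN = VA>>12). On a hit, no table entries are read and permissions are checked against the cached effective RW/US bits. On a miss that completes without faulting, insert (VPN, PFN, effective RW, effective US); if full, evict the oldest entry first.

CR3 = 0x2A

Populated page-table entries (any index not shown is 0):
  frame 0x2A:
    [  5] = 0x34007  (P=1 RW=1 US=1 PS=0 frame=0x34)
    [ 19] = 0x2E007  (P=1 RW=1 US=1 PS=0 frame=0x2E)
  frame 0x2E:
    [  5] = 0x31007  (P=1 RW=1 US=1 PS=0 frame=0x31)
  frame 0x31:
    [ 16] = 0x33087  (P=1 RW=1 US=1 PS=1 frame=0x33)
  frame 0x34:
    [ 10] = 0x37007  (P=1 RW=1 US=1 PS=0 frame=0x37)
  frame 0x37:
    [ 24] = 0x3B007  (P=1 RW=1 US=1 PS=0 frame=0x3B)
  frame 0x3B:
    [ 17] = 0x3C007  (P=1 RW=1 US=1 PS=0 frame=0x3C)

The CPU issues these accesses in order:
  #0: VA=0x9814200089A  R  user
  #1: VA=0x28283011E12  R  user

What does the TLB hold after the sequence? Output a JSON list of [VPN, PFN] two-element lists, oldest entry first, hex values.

Trace:
#0 VA=0x9814200089A (r,user):
  L0 @0x2A[19] → 0x2E007  P=1,RW=1,US=1,PS=0
  L1 @0x2E[5] → 0x31007  P=1,RW=1,US=1,PS=0
  L2 @0x31[16] → 0x33087  P=1,RW=1,US=1,PS=1
  ✓ 0x3389A (huge @L2)  — 3 lookups
#1 VA=0x28283011E12 (r,user):
  L0 @0x2A[5] → 0x34007  P=1,RW=1,US=1,PS=0
  L1 @0x34[10] → 0x37007  P=1,RW=1,US=1,PS=0
  L2 @0x37[24] → 0x3B007  P=1,RW=1,US=1,PS=0
  L3 @0x3B[17] → 0x3C007  P=1,RW=1,US=1,PS=0
  ✓ 0x3CE12  — 4 lookups

TLB: [["0x98142000", "0x33"], ["0x28283011", "0x3C"]]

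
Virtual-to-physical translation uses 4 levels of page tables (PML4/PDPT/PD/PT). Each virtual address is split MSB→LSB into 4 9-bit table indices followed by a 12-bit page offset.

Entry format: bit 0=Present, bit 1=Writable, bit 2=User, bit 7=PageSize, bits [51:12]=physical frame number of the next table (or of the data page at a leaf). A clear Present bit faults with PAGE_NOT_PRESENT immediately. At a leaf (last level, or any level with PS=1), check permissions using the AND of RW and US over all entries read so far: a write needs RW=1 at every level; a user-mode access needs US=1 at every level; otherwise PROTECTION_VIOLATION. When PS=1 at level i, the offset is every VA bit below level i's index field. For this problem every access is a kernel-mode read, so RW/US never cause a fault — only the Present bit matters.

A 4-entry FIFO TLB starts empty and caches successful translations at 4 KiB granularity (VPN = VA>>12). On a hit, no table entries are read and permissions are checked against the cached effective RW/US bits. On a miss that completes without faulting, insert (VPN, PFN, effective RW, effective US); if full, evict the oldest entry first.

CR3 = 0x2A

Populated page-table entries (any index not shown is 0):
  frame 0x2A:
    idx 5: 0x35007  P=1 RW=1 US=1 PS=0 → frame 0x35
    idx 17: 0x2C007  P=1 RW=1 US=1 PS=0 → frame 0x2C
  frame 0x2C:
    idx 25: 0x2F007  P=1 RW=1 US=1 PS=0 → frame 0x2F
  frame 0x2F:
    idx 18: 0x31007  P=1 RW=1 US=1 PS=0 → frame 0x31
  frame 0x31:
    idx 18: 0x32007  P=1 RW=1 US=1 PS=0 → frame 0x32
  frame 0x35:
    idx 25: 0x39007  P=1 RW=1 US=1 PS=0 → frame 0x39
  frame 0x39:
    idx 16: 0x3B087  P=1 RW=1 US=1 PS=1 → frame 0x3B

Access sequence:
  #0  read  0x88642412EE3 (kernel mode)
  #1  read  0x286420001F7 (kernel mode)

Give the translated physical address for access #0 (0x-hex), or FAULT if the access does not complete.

Trace:
#0 VA=0x88642412EE3 (r,kernel):
  [0] read 0x2A idx=17: raw=0x2C007 flags P=1 W=1 U=1 S=0
  [1] read 0x2C idx=25: raw=0x2F007 flags P=1 W=1 U=1 S=0
  [2] read 0x2F idx=18: raw=0x31007 flags P=1 W=1 U=1 S=0
  [3] read 0x31 idx=18: raw=0x32007 flags P=1 W=1 U=1 S=0
  ✓ 0x32EE3  — 4 lookups
#1 VA=0x286420001F7 (r,kernel):
  [0] read 0x2A idx=5: raw=0x35007 flags P=1 W=1 U=1 S=0
  [1] read 0x35 idx=25: raw=0x39007 flags P=1 W=1 U=1 S=0
  [2] read 0x39 idx=16: raw=0x3B087 flags P=1 W=1 U=1 S=1
  ✓ 0x3B1F7 (huge @L2)  — 3 lookups

Access #0 PA: 0x32EE3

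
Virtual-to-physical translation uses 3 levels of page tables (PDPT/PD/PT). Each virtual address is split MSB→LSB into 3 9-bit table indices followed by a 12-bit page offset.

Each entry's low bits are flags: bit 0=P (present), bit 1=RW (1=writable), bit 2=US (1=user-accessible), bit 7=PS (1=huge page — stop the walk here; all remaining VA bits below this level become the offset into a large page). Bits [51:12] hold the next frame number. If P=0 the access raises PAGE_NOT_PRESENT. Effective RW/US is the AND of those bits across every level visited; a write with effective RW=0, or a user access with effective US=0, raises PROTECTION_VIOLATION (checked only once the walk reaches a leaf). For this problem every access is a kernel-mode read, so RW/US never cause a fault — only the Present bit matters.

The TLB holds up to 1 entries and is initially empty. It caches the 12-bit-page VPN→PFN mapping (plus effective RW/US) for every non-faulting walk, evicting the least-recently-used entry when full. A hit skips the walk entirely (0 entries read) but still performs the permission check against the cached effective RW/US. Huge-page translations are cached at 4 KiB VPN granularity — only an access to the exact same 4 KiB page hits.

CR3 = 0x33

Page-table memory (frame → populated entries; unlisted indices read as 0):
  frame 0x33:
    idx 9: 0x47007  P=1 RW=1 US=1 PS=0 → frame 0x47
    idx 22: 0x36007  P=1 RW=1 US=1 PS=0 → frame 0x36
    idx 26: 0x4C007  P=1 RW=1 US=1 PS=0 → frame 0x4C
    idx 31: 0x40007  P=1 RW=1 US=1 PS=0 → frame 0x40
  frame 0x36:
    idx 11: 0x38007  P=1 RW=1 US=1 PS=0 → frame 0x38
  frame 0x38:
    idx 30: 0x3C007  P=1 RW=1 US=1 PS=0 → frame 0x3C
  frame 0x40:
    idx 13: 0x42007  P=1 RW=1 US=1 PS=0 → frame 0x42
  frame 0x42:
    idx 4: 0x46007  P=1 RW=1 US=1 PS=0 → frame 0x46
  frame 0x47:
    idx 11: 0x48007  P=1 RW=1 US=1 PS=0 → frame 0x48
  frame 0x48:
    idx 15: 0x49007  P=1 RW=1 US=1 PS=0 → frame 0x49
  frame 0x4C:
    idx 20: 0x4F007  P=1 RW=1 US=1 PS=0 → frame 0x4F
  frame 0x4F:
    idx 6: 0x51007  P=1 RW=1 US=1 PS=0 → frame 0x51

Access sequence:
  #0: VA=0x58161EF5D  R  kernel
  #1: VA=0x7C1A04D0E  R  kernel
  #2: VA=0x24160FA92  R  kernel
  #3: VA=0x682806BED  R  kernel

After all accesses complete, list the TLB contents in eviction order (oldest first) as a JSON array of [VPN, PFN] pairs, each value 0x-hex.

Walk each access:
#0 VA=0x58161EF5D (r,kernel):
  [0] read 0x33 idx=22: raw=0x36007 flags P=1 W=1 U=1 S=0
  [1] read 0x36 idx=11: raw=0x38007 flags P=1 W=1 U=1 S=0
  [2] read 0x38 idx=30: raw=0x3C007 flags P=1 W=1 U=1 S=0
  ✓ 0x3CF5D  — 3 lookups
#1 VA=0x7C1A04D0E (r,kernel):
  [0] read 0x33 idx=31: raw=0x40007 flags P=1 W=1 U=1 S=0
  [1] read 0x40 idx=13: raw=0x42007 flags P=1 W=1 U=1 S=0
  [2] read 0x42 idx=4: raw=0x46007 flags P=1 W=1 U=1 S=0
  ✓ 0x46D0E  — 3 lookups
#2 VA=0x24160FA92 (r,kernel):
  [0] read 0x33 idx=9: raw=0x47007 flags P=1 W=1 U=1 S=0
  [1] read 0x47 idx=11: raw=0x48007 flags P=1 W=1 U=1 S=0
  [2] read 0x48 idx=15: raw=0x49007 flags P=1 W=1 U=1 S=0
  ✓ 0x49A92  — 3 lookups
#3 VA=0x682806BED (r,kernel):
  [0] read 0x33 idx=26: raw=0x4C007 flags P=1 W=1 U=1 S=0
  [1] read 0x4C idx=20: raw=0x4F007 flags P=1 W=1 U=1 S=0
  [2] read 0x4F idx=6: raw=0x51007 flags P=1 W=1 U=1 S=0
  ✓ 0x51BED  — 3 lookups

TLB: [["0x682806", "0x51"]]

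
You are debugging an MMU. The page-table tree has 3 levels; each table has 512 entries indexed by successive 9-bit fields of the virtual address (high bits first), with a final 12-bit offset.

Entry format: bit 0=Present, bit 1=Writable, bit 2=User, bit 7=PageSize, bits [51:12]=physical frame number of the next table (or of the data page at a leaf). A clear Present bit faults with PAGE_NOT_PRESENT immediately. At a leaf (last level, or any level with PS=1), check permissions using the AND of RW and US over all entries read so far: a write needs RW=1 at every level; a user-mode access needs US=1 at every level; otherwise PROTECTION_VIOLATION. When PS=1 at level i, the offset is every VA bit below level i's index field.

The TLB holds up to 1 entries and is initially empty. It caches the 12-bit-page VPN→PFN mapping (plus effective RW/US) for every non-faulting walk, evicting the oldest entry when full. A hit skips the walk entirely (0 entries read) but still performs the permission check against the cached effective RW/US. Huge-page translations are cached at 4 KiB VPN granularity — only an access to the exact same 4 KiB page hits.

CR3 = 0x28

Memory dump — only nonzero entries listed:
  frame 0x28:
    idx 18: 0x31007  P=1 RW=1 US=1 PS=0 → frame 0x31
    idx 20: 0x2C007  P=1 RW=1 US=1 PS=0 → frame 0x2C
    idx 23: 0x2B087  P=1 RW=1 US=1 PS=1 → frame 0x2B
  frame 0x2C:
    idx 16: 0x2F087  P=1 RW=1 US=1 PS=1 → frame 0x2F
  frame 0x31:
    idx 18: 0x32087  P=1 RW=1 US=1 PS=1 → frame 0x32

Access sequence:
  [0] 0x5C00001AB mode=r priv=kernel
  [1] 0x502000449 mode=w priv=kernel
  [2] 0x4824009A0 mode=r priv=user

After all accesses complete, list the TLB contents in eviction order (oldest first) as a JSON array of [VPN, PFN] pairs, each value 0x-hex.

Per-access translation:
#0 VA=0x5C00001AB (r,kernel):
  [0] read 0x28 idx=23: raw=0x2B087 flags P=1 W=1 U=1 S=1
  ✓ 0x2B1AB (huge @L0)  — 1 lookups
#1 VA=0x502000449 (w,kernel):
  [0] read 0x28 idx=20: raw=0x2C007 flags P=1 W=1 U=1 S=0
  [1] read 0x2C idx=16: raw=0x2F087 flags P=1 W=1 U=1 S=1
  ✓ 0x2F449 (huge @L1)  — 2 lookups
#2 VA=0x4824009A0 (r,user):
  [0] read 0x28 idx=18: raw=0x31007 flags P=1 W=1 U=1 S=0
  [1] read 0x31 idx=18: raw=0x32087 flags P=1 W=1 U=1 S=1
  ✓ 0x329A0 (huge @L1)  — 2 lookups

TLB: [["0x482400", "0x32"]]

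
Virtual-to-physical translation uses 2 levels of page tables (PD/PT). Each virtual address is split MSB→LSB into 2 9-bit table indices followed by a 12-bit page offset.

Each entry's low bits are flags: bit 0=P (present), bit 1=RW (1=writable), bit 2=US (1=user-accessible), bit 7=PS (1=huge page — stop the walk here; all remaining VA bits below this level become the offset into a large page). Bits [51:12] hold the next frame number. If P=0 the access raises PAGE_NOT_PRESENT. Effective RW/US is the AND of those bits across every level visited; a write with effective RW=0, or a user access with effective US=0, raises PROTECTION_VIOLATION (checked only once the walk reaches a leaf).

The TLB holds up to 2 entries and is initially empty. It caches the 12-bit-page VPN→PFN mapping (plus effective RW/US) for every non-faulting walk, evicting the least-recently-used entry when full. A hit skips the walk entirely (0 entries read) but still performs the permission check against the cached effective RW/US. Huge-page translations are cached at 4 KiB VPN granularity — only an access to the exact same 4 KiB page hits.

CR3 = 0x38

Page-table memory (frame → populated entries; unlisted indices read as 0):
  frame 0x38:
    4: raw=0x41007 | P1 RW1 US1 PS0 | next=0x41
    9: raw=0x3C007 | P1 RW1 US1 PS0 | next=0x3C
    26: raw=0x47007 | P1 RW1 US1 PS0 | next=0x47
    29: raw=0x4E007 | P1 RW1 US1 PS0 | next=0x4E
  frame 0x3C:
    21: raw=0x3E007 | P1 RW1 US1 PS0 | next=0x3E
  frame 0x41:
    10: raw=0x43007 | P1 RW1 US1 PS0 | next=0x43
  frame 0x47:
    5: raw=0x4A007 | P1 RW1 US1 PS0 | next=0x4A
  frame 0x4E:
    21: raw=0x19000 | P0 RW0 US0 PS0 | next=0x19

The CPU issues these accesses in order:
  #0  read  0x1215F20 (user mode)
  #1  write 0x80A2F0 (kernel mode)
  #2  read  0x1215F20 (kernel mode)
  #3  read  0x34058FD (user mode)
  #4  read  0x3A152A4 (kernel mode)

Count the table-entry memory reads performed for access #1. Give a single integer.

Walk each access:
#0 VA=0x1215F20 (r,user):
  L0 @0x38[9] → 0x3C007  P=1,RW=1,US=1,PS=0
  L1 @0x3C[21] → 0x3E007  P=1,RW=1,US=1,PS=0
  → PA=0x3EF20  (2 entries read)
#1 VA=0x80A2F0 (w,kernel):
  L0 @0x38[4] → 0x41007  P=1,RW=1,US=1,PS=0
  L1 @0x41[10] → 0x43007  P=1,RW=1,US=1,PS=0
  → PA=0x432F0  (2 entries read)
#2 VA=0x1215F20 (r,kernel):
  TLB hit vpn=0x1215 → PA=0x3EF20
#3 VA=0x34058FD (r,user):
  L0 @0x38[26] → 0x47007  P=1,RW=1,US=1,PS=0
  L1 @0x47[5] → 0x4A007  P=1,RW=1,US=1,PS=0
  → PA=0x4A8FD  (2 entries read)
#4 VA=0x3A152A4 (r,kernel):
  L0 @0x38[29] → 0x4E007  P=1,RW=1,US=1,PS=0
  L1 @0x4E[21] → 0x19000  P=0,RW=0,US=0,PS=0
  ✗ PAGE_NOT_PRESENT  [2 reads]

Entries read for #1: 2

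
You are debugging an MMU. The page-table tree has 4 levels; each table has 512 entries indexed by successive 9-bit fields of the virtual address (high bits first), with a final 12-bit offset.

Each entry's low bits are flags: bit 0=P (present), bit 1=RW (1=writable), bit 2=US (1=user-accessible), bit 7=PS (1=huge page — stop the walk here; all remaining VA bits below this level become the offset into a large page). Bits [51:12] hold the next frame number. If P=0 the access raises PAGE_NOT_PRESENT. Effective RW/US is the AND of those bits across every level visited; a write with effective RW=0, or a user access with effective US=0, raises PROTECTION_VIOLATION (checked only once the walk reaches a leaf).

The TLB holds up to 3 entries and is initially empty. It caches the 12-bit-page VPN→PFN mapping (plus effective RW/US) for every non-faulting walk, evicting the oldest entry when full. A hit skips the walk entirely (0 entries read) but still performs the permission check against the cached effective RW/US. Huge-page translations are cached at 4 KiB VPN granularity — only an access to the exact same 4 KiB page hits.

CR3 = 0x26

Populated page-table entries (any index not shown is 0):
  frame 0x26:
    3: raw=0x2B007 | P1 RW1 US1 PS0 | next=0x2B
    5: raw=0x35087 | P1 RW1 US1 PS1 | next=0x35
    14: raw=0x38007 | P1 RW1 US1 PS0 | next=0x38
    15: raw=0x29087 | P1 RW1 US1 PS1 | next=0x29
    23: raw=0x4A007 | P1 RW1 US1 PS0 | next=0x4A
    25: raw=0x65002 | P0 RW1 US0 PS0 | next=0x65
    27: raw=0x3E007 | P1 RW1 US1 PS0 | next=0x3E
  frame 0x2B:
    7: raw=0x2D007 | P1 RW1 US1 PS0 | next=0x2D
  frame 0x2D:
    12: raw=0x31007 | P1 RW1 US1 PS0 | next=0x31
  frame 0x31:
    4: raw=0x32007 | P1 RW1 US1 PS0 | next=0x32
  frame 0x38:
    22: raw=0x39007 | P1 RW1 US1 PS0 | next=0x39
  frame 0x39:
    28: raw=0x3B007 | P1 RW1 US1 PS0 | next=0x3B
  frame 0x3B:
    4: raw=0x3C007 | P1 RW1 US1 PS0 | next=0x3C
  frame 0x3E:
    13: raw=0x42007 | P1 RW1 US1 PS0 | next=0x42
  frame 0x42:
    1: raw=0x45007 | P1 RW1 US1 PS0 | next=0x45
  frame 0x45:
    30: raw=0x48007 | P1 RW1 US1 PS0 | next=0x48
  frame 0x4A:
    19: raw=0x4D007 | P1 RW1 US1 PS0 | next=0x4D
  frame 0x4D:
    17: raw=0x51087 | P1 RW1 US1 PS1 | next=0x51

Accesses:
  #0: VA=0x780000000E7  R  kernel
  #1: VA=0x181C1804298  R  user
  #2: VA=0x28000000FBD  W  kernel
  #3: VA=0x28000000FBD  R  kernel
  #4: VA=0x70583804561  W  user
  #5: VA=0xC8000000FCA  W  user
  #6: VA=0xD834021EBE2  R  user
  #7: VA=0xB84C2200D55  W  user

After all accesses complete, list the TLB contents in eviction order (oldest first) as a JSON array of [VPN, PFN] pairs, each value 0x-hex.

Walk each access:
#0 VA=0x780000000E7 (r,kernel):
  L0: frame=0x26 idx=15 entry=0x29087 [P=1 RW=1 US=1 PS=1]
  ✓ 0x290E7 (huge @L0)  — 1 lookups
#1 VA=0x181C1804298 (r,user):
  L0: frame=0x26 idx=3 entry=0x2B007 [P=1 RW=1 US=1 PS=0]
  L1: frame=0x2B idx=7 entry=0x2D007 [P=1 RW=1 US=1 PS=0]
  L2: frame=0x2D idx=12 entry=0x31007 [P=1 RW=1 US=1 PS=0]
  L3: frame=0x31 idx=4 entry=0x32007 [P=1 RW=1 US=1 PS=0]
  ✓ 0x32298  — 4 lookups
#2 VA=0x28000000FBD (w,kernel):
  L0: frame=0x26 idx=5 entry=0x35087 [P=1 RW=1 US=1 PS=1]
  ✓ 0x35FBD (huge @L0)  — 1 lookups
#3 VA=0x28000000FBD (r,kernel):
  TLB hit vpn=0x28000000 → PA=0x35FBD
#4 VA=0x70583804561 (w,user):
  L0: frame=0x26 idx=14 entry=0x38007 [P=1 RW=1 US=1 PS=0]
  L1: frame=0x38 idx=22 entry=0x39007 [P=1 RW=1 US=1 PS=0]
  L2: frame=0x39 idx=28 entry=0x3B007 [P=1 RW=1 US=1 PS=0]
  L3: frame=0x3B idx=4 entry=0x3C007 [P=1 RW=1 US=1 PS=0]
  ✓ 0x3C561  — 4 lookups
#5 VA=0xC8000000FCA (w,user):
  L0: frame=0x26 idx=25 entry=0x65002 [P=0 RW=1 US=0 PS=0]
  → PAGE_NOT_PRESENT  (1 entries read)
#6 VA=0xD834021EBE2 (r,user):
  L0: frame=0x26 idx=27 entry=0x3E007 [P=1 RW=1 US=1 PS=0]
  L1: frame=0x3E idx=13 entry=0x42007 [P=1 RW=1 US=1 PS=0]
  L2: frame=0x42 idx=1 entry=0x45007 [P=1 RW=1 US=1 PS=0]
  L3: frame=0x45 idx=30 entry=0x48007 [P=1 RW=1 US=1 PS=0]
  ✓ 0x48BE2  — 4 lookups
#7 VA=0xB84C2200D55 (w,user):
  L0: frame=0x26 idx=23 entry=0x4A007 [P=1 RW=1 US=1 PS=0]
  L1: frame=0x4A idx=19 entry=0x4D007 [P=1 RW=1 US=1 PS=0]
  L2: frame=0x4D idx=17 entry=0x51087 [P=1 RW=1 US=1 PS=1]
  ✓ 0x51D55 (huge @L2)  — 3 lookups

TLB: [["0x70583804", "0x3C"], ["0xD834021E", "0x48"], ["0xB84C2200", "0x51"]]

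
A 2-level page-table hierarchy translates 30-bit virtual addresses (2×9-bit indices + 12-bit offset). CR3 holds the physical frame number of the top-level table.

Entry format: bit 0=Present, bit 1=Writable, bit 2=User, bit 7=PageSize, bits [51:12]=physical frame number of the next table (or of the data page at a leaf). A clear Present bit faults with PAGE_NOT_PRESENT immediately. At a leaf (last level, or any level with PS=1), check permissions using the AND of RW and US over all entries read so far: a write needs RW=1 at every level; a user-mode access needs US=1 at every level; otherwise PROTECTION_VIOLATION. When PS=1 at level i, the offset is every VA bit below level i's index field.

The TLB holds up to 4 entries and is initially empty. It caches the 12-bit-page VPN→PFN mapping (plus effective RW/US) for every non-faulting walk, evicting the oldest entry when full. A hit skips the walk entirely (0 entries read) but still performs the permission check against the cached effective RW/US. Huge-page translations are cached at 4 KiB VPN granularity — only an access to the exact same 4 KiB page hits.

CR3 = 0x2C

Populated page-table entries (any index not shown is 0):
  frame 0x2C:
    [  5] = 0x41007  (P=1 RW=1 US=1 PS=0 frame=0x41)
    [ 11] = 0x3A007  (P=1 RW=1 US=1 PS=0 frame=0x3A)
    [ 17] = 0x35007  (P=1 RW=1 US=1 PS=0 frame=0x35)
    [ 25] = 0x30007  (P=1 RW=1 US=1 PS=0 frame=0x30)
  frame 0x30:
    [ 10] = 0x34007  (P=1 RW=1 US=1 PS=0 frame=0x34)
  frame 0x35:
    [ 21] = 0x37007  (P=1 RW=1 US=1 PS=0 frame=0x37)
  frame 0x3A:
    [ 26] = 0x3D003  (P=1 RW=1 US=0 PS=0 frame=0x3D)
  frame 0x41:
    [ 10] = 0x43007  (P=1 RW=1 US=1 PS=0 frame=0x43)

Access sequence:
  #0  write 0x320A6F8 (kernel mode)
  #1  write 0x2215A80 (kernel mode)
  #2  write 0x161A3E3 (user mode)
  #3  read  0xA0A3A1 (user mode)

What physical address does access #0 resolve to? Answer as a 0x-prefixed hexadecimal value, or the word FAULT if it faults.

Trace:
#0 VA=0x320A6F8 (w,kernel):
  L0 @0x2C[25] → 0x30007  P=1,RW=1,US=1,PS=0
  L1 @0x30[10] → 0x34007  P=1,RW=1,US=1,PS=0
  ⇒ phys 0x346F8  [2 reads]
#1 VA=0x2215A80 (w,kernel):
  L0 @0x2C[17] → 0x35007  P=1,RW=1,US=1,PS=0
  L1 @0x35[21] → 0x37007  P=1,RW=1,US=1,PS=0
  ⇒ phys 0x37A80  [2 reads]
#2 VA=0x161A3E3 (w,user):
  L0 @0x2C[11] → 0x3A007  P=1,RW=1,US=1,PS=0
  L1 @0x3A[26] → 0x3D003  P=1,RW=1,US=0,PS=0
  → PROTECTION_VIOLATION  (2 entries read)
#3 VA=0xA0A3A1 (r,user):
  L0 @0x2C[5] → 0x41007  P=1,RW=1,US=1,PS=0
  L1 @0x41[10] → 0x43007  P=1,RW=1,US=1,PS=0
  ⇒ phys 0x433A1  [2 reads]

Access #0 PA: 0x346F8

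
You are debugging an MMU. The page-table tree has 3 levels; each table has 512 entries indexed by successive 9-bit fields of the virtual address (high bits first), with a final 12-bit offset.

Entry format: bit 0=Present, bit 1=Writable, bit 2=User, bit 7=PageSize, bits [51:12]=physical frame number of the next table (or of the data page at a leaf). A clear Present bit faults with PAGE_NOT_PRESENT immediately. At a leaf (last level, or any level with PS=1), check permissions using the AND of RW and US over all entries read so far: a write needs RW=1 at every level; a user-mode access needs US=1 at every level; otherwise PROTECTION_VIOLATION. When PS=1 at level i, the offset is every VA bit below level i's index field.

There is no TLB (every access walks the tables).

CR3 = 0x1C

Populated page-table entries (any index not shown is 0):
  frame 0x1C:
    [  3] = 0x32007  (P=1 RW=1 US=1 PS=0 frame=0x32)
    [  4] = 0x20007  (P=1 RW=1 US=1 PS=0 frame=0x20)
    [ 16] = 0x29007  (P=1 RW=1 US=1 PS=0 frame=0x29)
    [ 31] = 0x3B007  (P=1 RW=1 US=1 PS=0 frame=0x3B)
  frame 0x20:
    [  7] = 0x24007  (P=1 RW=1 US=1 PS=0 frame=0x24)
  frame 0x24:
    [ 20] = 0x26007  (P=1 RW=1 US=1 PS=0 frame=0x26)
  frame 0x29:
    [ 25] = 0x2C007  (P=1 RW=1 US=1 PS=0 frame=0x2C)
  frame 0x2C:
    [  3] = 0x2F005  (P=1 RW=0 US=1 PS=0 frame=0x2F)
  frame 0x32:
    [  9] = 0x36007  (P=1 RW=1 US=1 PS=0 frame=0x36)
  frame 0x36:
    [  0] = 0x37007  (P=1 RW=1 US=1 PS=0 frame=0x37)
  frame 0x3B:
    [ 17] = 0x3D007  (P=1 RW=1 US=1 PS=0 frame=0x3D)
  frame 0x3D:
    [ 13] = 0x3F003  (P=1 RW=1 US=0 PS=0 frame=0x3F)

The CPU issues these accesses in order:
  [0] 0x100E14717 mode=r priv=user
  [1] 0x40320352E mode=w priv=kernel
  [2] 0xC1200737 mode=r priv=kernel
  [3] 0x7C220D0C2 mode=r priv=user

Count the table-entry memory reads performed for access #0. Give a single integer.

Per-access translation:
#0 VA=0x100E14717 (r,user):
  L0: frame=0x1C idx=4 entry=0x20007 [P=1 RW=1 US=1 PS=0]
  L1: frame=0x20 idx=7 entry=0x24007 [P=1 RW=1 US=1 PS=0]
  L2: frame=0x24 idx=20 entry=0x26007 [P=1 RW=1 US=1 PS=0]
  ✓ 0x26717  — 3 lookups
#1 VA=0x40320352E (w,kernel):
  L0: frame=0x1C idx=16 entry=0x29007 [P=1 RW=1 US=1 PS=0]
  L1: frame=0x29 idx=25 entry=0x2C007 [P=1 RW=1 US=1 PS=0]
  L2: frame=0x2C idx=3 entry=0x2F005 [P=1 RW=0 US=1 PS=0]
  ⇒ fault: PROTECTION_VIOLATION  — 3 lookups
#2 VA=0xC1200737 (r,kernel):
  L0: frame=0x1C idx=3 entry=0x32007 [P=1 RW=1 US=1 PS=0]
  L1: frame=0x32 idx=9 entry=0x36007 [P=1 RW=1 US=1 PS=0]
  L2: frame=0x36 idx=0 entry=0x37007 [P=1 RW=1 US=1 PS=0]
  ✓ 0x37737  — 3 lookups
#3 VA=0x7C220D0C2 (r,user):
  L0: frame=0x1C idx=31 entry=0x3B007 [P=1 RW=1 US=1 PS=0]
  L1: frame=0x3B idx=17 entry=0x3D007 [P=1 RW=1 US=1 PS=0]
  L2: frame=0x3D idx=13 entry=0x3F003 [P=1 RW=1 US=0 PS=0]
  ⇒ fault: PROTECTION_VIOLATION  — 3 lookups

Entries read for #0: 3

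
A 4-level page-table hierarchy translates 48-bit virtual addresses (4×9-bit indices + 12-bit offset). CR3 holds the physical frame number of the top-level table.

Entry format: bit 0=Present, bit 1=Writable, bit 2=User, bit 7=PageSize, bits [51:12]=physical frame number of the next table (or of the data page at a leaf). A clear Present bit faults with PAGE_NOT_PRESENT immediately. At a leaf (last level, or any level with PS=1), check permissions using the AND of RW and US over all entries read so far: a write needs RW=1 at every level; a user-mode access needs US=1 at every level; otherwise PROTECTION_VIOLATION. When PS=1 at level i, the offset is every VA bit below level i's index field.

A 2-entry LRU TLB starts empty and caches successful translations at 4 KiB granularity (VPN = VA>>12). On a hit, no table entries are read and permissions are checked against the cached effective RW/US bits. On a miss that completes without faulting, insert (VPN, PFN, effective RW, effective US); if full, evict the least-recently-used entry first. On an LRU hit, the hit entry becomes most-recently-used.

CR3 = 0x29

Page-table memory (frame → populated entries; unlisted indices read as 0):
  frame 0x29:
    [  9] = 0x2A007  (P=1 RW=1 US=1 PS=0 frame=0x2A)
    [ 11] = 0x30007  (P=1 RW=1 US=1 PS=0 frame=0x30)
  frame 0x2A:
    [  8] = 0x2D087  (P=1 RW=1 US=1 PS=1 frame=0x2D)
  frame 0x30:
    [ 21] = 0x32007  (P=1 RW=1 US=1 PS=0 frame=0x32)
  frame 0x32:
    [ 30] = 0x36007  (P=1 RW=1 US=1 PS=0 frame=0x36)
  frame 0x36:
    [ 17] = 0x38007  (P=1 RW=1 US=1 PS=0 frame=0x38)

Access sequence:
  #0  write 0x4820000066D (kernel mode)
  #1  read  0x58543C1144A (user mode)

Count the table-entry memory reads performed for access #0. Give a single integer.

Trace:
#0 VA=0x4820000066D (w,kernel):
  L0 @0x29[9] → 0x2A007  P=1,RW=1,US=1,PS=0
  L1 @0x2A[8] → 0x2D087  P=1,RW=1,US=1,PS=1
  ⇒ phys 0x2D66D (huge @L1)  [2 reads]
#1 VA=0x58543C1144A (r,user):
  L0 @0x29[11] → 0x30007  P=1,RW=1,US=1,PS=0
  L1 @0x30[21] → 0x32007  P=1,RW=1,US=1,PS=0
  L2 @0x32[30] → 0x36007  P=1,RW=1,US=1,PS=0
  L3 @0x36[17] → 0x38007  P=1,RW=1,US=1,PS=0
  ⇒ phys 0x3844A  [4 reads]

Entries read for #0: 2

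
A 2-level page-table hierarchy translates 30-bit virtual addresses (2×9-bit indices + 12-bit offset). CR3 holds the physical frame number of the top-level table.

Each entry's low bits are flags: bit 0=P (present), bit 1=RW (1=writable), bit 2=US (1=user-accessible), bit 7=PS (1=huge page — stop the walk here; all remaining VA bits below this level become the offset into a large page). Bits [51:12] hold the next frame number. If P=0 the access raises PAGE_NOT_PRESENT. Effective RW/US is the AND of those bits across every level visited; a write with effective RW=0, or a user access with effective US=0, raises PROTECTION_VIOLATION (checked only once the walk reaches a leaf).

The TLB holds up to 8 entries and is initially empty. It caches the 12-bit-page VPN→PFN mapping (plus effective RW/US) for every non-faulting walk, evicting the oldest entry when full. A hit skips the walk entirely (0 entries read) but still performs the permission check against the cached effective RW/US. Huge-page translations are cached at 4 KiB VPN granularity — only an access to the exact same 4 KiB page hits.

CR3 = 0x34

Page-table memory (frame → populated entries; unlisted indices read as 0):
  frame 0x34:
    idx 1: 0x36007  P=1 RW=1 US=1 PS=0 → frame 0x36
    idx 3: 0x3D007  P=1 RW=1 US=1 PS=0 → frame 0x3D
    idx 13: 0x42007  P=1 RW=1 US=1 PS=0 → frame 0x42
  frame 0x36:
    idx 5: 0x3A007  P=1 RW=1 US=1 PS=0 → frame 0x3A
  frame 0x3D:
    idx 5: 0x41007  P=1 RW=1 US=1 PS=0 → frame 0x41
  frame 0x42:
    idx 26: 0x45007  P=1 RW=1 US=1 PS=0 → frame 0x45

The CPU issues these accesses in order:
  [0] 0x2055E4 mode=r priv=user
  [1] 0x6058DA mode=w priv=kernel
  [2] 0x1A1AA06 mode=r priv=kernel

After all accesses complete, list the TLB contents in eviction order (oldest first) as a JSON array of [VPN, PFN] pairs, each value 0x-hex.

Walk each access:
#0 VA=0x2055E4 (r,user):
  lvl0: tbl 0x34, slot 1 ⇒ 0x36007 (P1/RW1/US1/PS0)
  lvl1: tbl 0x36, slot 5 ⇒ 0x3A007 (P1/RW1/US1/PS0)
  → PA=0x3A5E4  (2 entries read)
#1 VA=0x6058DA (w,kernel):
  lvl0: tbl 0x34, slot 3 ⇒ 0x3D007 (P1/RW1/US1/PS0)
  lvl1: tbl 0x3D, slot 5 ⇒ 0x41007 (P1/RW1/US1/PS0)
  → PA=0x418DA  (2 entries read)
#2 VA=0x1A1AA06 (r,kernel):
  lvl0: tbl 0x34, slot 13 ⇒ 0x42007 (P1/RW1/US1/PS0)
  lvl1: tbl 0x42, slot 26 ⇒ 0x45007 (P1/RW1/US1/PS0)
  → PA=0x45A06  (2 entries read)

TLB: [["0x205", "0x3A"], ["0x605", "0x41"], ["0x1A1A", "0x45"]]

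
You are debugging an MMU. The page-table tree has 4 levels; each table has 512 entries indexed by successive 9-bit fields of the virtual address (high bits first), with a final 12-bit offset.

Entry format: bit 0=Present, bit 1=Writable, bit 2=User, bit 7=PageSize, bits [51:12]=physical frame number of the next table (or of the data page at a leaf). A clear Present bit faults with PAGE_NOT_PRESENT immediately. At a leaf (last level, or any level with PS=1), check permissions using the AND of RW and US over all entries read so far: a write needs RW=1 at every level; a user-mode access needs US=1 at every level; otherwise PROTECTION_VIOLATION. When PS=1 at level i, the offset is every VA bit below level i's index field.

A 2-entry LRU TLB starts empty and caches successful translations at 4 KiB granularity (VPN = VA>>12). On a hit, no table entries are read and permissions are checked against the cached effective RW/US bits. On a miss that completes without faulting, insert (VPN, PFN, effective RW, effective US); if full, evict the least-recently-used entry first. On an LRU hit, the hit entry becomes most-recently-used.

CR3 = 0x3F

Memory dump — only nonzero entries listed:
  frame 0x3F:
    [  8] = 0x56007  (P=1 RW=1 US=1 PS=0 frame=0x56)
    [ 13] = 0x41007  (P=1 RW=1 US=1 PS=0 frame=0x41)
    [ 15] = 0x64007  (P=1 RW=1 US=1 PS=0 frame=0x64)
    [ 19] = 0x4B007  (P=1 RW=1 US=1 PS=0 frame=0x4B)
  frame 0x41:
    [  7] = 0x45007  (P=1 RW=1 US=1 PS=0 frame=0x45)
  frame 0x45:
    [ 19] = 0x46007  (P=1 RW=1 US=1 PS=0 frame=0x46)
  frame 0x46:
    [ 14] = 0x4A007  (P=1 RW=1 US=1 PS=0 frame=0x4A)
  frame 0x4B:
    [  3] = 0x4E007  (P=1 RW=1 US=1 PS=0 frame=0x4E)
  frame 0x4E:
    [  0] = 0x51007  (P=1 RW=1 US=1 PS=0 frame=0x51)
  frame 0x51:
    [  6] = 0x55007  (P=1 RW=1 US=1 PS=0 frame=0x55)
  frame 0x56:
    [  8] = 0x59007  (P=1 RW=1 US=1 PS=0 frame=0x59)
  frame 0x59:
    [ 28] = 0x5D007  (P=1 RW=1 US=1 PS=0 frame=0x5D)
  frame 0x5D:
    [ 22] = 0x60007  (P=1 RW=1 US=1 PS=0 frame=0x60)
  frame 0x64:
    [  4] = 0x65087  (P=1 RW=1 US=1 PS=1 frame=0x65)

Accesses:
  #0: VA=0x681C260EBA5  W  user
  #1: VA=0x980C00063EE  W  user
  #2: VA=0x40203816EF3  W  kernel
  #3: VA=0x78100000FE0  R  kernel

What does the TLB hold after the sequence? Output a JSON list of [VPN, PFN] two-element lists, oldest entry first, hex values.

Per-access translation:
#0 VA=0x681C260EBA5 (w,user):
  L0: frame=0x3F idx=13 entry=0x41007 [P=1 RW=1 US=1 PS=0]
  L1: frame=0x41 idx=7 entry=0x45007 [P=1 RW=1 US=1 PS=0]
  L2: frame=0x45 idx=19 entry=0x46007 [P=1 RW=1 US=1 PS=0]
  L3: frame=0x46 idx=14 entry=0x4A007 [P=1 RW=1 US=1 PS=0]
  ⇒ phys 0x4ABA5  [4 reads]
#1 VA=0x980C00063EE (w,user):
  L0: frame=0x3F idx=19 entry=0x4B007 [P=1 RW=1 US=1 PS=0]
  L1: frame=0x4B idx=3 entry=0x4E007 [P=1 RW=1 US=1 PS=0]
  L2: frame=0x4E idx=0 entry=0x51007 [P=1 RW=1 US=1 PS=0]
  L3: frame=0x51 idx=6 entry=0x55007 [P=1 RW=1 US=1 PS=0]
  ⇒ phys 0x553EE  [4 reads]
#2 VA=0x40203816EF3 (w,kernel):
  L0: frame=0x3F idx=8 entry=0x56007 [P=1 RW=1 US=1 PS=0]
  L1: frame=0x56 idx=8 entry=0x59007 [P=1 RW=1 US=1 PS=0]
  L2: frame=0x59 idx=28 entry=0x5D007 [P=1 RW=1 US=1 PS=0]
  L3: frame=0x5D idx=22 entry=0x60007 [P=1 RW=1 US=1 PS=0]
  ⇒ phys 0x60EF3  [4 reads]
#3 VA=0x78100000FE0 (r,kernel):
  L0: frame=0x3F idx=15 entry=0x64007 [P=1 RW=1 US=1 PS=0]
  L1: frame=0x64 idx=4 entry=0x65087 [P=1 RW=1 US=1 PS=1]
  ⇒ phys 0x65FE0 (huge @L1)  [2 reads]

TLB: [["0x40203816", "0x60"], ["0x78100000", "0x65"]]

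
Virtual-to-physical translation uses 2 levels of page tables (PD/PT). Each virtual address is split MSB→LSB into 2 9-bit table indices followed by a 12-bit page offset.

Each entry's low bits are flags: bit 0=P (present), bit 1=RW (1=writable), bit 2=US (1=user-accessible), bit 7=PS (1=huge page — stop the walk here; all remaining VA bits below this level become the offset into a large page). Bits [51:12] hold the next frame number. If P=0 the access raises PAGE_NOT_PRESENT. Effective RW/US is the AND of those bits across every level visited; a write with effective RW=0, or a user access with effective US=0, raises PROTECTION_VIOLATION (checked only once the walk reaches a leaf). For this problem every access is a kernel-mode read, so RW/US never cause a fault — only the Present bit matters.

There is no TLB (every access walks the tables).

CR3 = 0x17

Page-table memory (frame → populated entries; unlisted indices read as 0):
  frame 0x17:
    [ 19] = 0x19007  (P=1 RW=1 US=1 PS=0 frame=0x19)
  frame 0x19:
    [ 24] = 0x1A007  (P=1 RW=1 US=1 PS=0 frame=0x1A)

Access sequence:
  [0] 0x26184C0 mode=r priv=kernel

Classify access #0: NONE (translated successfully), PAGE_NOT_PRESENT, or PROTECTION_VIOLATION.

Per-access translation:
#0 VA=0x26184C0 (r,kernel):
  L0 @0x17[19] → 0x19007  P=1,RW=1,US=1,PS=0
  L1 @0x19[24] → 0x1A007  P=1,RW=1,US=1,PS=0
  ⇒ phys 0x1A4C0  [2 reads]

Access #0 fault: NONE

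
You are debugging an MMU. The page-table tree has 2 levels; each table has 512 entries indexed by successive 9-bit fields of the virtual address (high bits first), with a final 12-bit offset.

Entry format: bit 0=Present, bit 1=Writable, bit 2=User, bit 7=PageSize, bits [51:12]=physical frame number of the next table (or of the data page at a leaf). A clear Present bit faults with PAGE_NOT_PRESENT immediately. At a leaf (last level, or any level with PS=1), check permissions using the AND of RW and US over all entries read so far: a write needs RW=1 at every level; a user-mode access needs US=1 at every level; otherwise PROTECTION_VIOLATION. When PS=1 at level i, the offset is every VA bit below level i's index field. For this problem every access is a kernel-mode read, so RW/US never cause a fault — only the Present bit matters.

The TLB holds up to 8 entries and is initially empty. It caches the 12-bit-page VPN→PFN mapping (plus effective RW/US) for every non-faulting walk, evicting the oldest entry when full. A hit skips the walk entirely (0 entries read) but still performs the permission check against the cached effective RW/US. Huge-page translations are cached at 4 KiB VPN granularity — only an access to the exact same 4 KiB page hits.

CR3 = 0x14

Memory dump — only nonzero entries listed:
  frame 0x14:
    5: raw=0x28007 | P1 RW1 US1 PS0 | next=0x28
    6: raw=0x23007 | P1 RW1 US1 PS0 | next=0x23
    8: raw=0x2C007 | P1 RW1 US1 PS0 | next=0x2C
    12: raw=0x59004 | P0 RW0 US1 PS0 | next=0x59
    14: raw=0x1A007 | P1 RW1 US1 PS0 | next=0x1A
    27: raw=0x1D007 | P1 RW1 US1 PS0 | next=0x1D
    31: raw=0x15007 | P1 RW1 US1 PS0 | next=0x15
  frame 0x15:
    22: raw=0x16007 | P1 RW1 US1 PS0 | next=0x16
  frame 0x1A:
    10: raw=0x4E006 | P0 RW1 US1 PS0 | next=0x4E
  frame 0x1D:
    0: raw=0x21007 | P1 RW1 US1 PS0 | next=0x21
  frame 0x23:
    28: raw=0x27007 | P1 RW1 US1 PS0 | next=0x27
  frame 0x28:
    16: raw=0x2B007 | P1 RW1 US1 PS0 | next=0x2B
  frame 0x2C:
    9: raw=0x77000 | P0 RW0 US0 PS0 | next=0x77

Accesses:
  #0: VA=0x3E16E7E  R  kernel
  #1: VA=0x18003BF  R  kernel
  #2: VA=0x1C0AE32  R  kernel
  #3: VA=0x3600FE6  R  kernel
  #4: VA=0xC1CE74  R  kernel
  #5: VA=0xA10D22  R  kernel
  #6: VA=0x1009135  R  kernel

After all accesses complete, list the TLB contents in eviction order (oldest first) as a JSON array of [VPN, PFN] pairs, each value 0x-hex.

Per-access translation:
#0 VA=0x3E16E7E (r,kernel):
  L0 @0x14[31] → 0x15007  P=1,RW=1,US=1,PS=0
  L1 @0x15[22] → 0x16007  P=1,RW=1,US=1,PS=0
  ✓ 0x16E7E  — 2 lookups
#1 VA=0x18003BF (r,kernel):
  L0 @0x14[12] → 0x59004  P=0,RW=0,US=1,PS=0
  → PAGE_NOT_PRESENT  (1 entries read)
#2 VA=0x1C0AE32 (r,kernel):
  L0 @0x14[14] → 0x1A007  P=1,RW=1,US=1,PS=0
  L1 @0x1A[10] → 0x4E006  P=0,RW=1,US=1,PS=0
  → PAGE_NOT_PRESENT  (2 entries read)
#3 VA=0x3600FE6 (r,kernel):
  L0 @0x14[27] → 0x1D007  P=1,RW=1,US=1,PS=0
  L1 @0x1D[0] → 0x21007  P=1,RW=1,US=1,PS=0
  ✓ 0x21FE6  — 2 lookups
#4 VA=0xC1CE74 (r,kernel):
  L0 @0x14[6] → 0x23007  P=1,RW=1,US=1,PS=0
  L1 @0x23[28] → 0x27007  P=1,RW=1,US=1,PS=0
  ✓ 0x27E74  — 2 lookups
#5 VA=0xA10D22 (r,kernel):
  L0 @0x14[5] → 0x28007  P=1,RW=1,US=1,PS=0
  L1 @0x28[16] → 0x2B007  P=1,RW=1,US=1,PS=0
  ✓ 0x2BD22  — 2 lookups
#6 VA=0x1009135 (r,kernel):
  L0 @0x14[8] → 0x2C007  P=1,RW=1,US=1,PS=0
  L1 @0x2C[9] → 0x77000  P=0,RW=0,US=0,PS=0
  → PAGE_NOT_PRESENT  (2 entries read)

TLB: [["0x3E16", "0x16"], ["0x3600", "0x21"], ["0xC1C", "0x27"], ["0xA10", "0x2B"]]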